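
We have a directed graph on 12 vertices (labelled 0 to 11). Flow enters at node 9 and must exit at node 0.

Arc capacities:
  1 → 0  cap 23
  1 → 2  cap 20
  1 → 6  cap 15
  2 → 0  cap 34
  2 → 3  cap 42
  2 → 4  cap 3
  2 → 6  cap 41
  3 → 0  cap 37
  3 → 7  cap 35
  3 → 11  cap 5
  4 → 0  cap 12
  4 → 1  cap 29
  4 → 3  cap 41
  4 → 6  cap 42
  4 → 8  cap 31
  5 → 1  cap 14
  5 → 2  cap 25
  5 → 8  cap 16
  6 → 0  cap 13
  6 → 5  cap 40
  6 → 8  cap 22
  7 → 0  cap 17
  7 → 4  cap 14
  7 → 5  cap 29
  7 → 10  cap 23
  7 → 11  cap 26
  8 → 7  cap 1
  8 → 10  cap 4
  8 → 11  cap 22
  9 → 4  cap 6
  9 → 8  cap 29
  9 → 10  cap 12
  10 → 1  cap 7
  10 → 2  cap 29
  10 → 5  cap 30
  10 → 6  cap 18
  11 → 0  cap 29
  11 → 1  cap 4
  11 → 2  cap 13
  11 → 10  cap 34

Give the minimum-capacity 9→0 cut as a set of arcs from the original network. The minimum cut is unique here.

augment #1: 9→4→0 push 6
augment #2: 9→8→7→0 push 1
augment #3: 9→8→11→0 push 22
augment #4: 9→10→1→0 push 7
augment #5: 9→10→2→0 push 5
augment #6: 9→8→10→2→0 push 4
max flow = 45; residual-reachable set from 9 gives S-side
cut edges (S→T): {(8,7), (8,10), (8,11), (9,4), (9,10)} total cap 45

Min-cut arcs: {(8,7), (8,10), (8,11), (9,4), (9,10)} (total capacity 45)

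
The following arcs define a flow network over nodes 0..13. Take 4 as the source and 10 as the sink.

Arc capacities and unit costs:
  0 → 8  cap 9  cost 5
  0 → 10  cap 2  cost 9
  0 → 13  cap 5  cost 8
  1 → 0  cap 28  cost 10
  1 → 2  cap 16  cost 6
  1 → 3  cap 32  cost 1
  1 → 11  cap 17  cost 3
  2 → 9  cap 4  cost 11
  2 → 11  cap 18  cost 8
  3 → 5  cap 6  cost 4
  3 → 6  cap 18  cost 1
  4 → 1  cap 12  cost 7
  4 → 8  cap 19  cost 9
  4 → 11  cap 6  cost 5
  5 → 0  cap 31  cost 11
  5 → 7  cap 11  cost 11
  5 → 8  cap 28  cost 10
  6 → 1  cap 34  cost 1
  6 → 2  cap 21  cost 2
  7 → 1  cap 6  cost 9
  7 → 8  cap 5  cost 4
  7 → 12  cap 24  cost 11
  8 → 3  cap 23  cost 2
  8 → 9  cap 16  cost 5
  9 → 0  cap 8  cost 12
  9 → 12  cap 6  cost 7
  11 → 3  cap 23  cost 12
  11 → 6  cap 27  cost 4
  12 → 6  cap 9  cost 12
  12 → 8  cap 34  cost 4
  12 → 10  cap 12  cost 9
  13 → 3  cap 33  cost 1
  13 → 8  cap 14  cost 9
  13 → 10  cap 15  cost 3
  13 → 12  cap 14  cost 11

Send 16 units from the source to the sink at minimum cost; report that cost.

Minimum cost for 16 units: 501

shortest-cost path #1: 4→1→0→10 push 2 @ unit cost 26 (adds 52)
shortest-cost path #2: 4→1→0→13→10 push 5 @ unit cost 28 (adds 140)
shortest-cost path #3: 4→8→9→12→10 push 6 @ unit cost 30 (adds 180)
shortest-cost path #4: 4→1→3→5→7→12→10 push 3 @ unit cost 43 (adds 129)
total cost = 501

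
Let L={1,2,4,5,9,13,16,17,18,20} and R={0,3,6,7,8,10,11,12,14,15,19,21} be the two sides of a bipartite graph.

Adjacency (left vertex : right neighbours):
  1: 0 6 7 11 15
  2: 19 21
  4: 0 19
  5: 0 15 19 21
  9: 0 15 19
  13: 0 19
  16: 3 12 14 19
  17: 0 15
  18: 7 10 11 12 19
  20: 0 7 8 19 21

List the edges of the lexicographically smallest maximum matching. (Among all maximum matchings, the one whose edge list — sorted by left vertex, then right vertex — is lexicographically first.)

Lex-smallest maximum matching: {(1,6), (2,19), (4,0), (5,21), (9,15), (16,3), (18,7), (20,8)}

|M| = 8 (so the lex-smallest maximum matching has 8 edges)
process left vertices in ascending order; for each, take the smallest-labelled available neighbour that still permits 8 edges overall, or leave it unmatched if none does
lex-smallest matching: {1-6, 2-19, 4-0, 5-21, 9-15, 16-3, 18-7, 20-8}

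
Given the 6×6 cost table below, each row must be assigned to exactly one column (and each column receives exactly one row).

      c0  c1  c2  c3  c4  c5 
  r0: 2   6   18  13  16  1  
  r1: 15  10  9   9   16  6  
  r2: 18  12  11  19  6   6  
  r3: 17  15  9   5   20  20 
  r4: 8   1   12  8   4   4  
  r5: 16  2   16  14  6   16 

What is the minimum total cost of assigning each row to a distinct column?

Minimum assignment cost: 28

one of 2 optimal assignments: row0→col0 (cost 2), row1→col2 (cost 9), row2→col4 (cost 6), row3→col3 (cost 5), row4→col5 (cost 4), row5→col1 (cost 2)
total = 2 + 9 + 6 + 5 + 4 + 2 = 28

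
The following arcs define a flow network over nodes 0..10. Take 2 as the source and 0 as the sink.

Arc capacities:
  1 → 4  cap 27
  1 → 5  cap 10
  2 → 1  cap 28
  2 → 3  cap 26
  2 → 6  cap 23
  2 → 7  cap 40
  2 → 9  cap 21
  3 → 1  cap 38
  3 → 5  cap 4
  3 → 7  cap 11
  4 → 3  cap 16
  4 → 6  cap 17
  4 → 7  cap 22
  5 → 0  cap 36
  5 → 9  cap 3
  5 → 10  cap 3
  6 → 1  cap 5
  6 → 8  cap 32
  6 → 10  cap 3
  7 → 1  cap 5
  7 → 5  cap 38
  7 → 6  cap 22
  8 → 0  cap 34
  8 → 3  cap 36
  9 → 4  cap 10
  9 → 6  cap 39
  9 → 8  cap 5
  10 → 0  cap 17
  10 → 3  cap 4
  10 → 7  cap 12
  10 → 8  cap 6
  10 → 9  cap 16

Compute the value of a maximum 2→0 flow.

Maximum flow value: 76

augment #1: 2→1→5→0 bottleneck 10, total now 10
augment #2: 2→3→5→0 bottleneck 4, total now 14
augment #3: 2→6→8→0 bottleneck 23, total now 37
augment #4: 2→7→5→0 bottleneck 22, total now 59
augment #5: 2→9→8→0 bottleneck 5, total now 64
augment #6: 2→7→5→10→0 bottleneck 3, total now 67
augment #7: 2→7→6→8→0 bottleneck 6, total now 73
augment #8: 2→7→6→10→0 bottleneck 3, total now 76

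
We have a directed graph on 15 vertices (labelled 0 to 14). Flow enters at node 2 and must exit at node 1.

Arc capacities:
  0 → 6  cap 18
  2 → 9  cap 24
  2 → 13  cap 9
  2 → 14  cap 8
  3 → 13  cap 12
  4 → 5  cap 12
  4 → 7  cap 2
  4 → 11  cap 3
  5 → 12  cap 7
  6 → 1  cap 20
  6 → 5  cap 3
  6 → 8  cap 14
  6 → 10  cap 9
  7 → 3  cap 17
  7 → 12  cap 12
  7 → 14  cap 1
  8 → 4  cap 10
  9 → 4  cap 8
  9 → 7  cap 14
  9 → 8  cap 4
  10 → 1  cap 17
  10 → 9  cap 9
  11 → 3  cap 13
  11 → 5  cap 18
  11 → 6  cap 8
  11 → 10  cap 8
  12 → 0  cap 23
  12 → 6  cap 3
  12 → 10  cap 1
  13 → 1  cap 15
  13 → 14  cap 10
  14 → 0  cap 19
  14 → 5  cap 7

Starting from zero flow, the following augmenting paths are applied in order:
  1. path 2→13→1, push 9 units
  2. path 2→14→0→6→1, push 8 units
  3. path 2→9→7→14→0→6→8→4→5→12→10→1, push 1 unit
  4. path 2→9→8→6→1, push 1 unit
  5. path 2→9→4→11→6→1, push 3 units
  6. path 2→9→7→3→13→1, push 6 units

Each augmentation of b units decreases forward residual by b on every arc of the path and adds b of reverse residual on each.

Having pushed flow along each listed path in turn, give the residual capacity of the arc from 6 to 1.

after path 1 (2→13→1, push 9): res(6,1)=20
after path 2 (2→14→0→6→1, push 8): res(6,1)=12
after path 3 (2→9→7→14→0→6→8→4→5→12→10→1, push 1): res(6,1)=12
after path 4 (2→9→8→6→1, push 1): res(6,1)=11
after path 5 (2→9→4→11→6→1, push 3): res(6,1)=8
after path 6 (2→9→7→3→13→1, push 6): res(6,1)=8

Residual capacity of (6,1): 8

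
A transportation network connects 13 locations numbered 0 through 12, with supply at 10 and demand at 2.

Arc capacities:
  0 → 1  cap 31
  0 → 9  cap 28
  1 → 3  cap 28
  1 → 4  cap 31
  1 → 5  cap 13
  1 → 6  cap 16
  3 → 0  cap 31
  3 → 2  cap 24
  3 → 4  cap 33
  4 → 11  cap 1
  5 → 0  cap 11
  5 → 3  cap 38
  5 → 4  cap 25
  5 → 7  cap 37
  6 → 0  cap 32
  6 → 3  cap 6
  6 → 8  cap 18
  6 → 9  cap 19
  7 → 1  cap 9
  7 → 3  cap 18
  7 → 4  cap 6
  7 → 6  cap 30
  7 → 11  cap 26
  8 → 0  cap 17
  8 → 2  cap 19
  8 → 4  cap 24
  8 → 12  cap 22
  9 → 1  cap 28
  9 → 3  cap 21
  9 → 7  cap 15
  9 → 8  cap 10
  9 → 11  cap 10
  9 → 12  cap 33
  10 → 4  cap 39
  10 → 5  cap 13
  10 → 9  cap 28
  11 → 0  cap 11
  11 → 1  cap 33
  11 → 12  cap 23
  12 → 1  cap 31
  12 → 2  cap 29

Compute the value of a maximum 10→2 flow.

Maximum flow value: 42

augment #1: 10→5→3→2 bottleneck 13, total now 13
augment #2: 10→9→3→2 bottleneck 11, total now 24
augment #3: 10→9→8→2 bottleneck 10, total now 34
augment #4: 10→9→12→2 bottleneck 7, total now 41
augment #5: 10→4→11→12→2 bottleneck 1, total now 42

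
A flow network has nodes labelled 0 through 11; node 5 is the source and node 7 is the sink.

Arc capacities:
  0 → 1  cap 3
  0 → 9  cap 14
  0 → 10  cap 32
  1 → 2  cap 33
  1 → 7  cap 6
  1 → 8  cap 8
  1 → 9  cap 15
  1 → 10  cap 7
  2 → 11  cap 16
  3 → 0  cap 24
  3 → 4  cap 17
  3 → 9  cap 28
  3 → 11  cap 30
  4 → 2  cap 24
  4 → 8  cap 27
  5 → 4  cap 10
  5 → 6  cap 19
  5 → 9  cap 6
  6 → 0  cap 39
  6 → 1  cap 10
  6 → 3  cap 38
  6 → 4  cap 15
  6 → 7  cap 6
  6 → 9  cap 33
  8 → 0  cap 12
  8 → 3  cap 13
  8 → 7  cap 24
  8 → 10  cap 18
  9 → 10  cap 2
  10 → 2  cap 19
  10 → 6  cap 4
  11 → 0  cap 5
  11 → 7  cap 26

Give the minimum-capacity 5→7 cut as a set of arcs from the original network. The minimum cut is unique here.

augment #1: 5→6→7 push 6
augment #2: 5→4→8→7 push 10
augment #3: 5→6→1→7 push 6
augment #4: 5→6→1→8→7 push 4
augment #5: 5→6→3→11→7 push 3
augment #6: 5→9→10→2→11→7 push 2
max flow = 31; residual-reachable set from 5 gives S-side
cut edges (S→T): {(5,4), (5,6), (9,10)} total cap 31

Min-cut arcs: {(5,4), (5,6), (9,10)} (total capacity 31)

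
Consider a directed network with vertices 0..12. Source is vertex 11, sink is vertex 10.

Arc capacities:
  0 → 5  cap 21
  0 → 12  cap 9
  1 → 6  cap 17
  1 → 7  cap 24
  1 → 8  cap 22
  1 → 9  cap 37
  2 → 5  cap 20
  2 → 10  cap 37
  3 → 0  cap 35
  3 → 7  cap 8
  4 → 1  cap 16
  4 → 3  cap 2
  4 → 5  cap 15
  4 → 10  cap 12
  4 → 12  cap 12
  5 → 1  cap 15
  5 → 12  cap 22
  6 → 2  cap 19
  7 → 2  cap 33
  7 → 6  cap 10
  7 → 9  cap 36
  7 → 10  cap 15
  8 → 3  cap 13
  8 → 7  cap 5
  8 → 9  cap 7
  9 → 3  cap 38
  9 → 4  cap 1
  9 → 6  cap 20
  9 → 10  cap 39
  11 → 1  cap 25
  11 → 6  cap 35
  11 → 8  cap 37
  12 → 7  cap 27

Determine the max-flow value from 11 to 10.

augment #1: 11→1→7→10 bottleneck 15, total now 15
augment #2: 11→1→9→10 bottleneck 10, total now 25
augment #3: 11→6→2→10 bottleneck 19, total now 44
augment #4: 11→8→9→10 bottleneck 7, total now 51
augment #5: 11→8→7→2→10 bottleneck 5, total now 56
augment #6: 11→8→3→7→2→10 bottleneck 8, total now 64
augment #7: 11→8→3→0→5→1→9→10 bottleneck 5, total now 69

Maximum flow value: 69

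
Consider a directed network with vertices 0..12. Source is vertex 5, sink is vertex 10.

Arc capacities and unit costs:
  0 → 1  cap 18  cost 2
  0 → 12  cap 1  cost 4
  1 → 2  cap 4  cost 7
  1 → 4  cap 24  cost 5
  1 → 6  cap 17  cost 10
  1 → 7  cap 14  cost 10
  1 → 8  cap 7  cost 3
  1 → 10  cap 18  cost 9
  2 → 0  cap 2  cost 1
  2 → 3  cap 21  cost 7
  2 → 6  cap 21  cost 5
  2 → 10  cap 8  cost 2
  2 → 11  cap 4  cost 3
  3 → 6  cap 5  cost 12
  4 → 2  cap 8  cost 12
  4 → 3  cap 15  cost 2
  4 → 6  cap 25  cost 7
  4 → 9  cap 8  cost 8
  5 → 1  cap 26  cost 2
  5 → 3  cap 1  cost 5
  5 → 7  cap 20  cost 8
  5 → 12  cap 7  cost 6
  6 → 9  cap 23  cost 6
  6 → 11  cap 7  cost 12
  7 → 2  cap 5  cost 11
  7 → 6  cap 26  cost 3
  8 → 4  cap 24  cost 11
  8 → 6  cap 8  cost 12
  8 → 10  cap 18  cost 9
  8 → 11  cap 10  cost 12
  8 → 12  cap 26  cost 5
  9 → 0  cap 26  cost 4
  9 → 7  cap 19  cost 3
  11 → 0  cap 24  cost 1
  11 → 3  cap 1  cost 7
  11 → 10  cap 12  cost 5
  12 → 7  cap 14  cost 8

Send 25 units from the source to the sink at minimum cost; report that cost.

Minimum cost for 25 units: 284

shortest-cost path #1: 5→1→10 push 18 @ unit cost 11 (adds 198)
shortest-cost path #2: 5→1→2→10 push 4 @ unit cost 11 (adds 44)
shortest-cost path #3: 5→1→8→10 push 3 @ unit cost 14 (adds 42)
total cost = 284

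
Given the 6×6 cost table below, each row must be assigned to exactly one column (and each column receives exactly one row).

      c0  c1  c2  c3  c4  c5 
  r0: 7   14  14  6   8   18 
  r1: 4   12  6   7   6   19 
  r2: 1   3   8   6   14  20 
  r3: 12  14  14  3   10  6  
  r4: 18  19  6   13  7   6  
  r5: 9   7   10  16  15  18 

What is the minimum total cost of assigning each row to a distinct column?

Minimum assignment cost: 31

optimal assignment: row0→col4 (cost 8), row1→col2 (cost 6), row2→col0 (cost 1), row3→col3 (cost 3), row4→col5 (cost 6), row5→col1 (cost 7)
total = 8 + 6 + 1 + 3 + 6 + 7 = 31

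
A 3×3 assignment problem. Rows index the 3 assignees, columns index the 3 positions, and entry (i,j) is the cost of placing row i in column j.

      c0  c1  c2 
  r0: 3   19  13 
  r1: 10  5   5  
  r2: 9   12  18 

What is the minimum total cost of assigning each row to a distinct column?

Minimum assignment cost: 20

optimal assignment: row0→col0 (cost 3), row1→col2 (cost 5), row2→col1 (cost 12)
total = 3 + 5 + 12 = 20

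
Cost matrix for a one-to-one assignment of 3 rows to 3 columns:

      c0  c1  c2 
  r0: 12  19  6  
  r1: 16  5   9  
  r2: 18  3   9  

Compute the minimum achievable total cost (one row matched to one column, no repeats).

Minimum assignment cost: 24

optimal assignment: row0→col0 (cost 12), row1→col2 (cost 9), row2→col1 (cost 3)
total = 12 + 9 + 3 = 24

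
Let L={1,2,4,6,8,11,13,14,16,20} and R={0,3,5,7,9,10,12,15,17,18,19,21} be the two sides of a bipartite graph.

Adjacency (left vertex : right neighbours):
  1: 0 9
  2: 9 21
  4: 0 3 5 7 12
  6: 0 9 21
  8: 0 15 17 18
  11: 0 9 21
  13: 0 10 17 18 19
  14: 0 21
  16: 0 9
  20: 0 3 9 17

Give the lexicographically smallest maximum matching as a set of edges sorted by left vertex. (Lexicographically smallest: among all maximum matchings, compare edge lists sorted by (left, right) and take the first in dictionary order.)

|M| = 7 (so the lex-smallest maximum matching has 7 edges)
process left vertices in ascending order; for each, take the smallest-labelled available neighbour that still permits 7 edges overall, or leave it unmatched if none does
lex-smallest matching: {1-0, 2-9, 4-3, 6-21, 8-15, 13-10, 20-17}

Lex-smallest maximum matching: {(1,0), (2,9), (4,3), (6,21), (8,15), (13,10), (20,17)}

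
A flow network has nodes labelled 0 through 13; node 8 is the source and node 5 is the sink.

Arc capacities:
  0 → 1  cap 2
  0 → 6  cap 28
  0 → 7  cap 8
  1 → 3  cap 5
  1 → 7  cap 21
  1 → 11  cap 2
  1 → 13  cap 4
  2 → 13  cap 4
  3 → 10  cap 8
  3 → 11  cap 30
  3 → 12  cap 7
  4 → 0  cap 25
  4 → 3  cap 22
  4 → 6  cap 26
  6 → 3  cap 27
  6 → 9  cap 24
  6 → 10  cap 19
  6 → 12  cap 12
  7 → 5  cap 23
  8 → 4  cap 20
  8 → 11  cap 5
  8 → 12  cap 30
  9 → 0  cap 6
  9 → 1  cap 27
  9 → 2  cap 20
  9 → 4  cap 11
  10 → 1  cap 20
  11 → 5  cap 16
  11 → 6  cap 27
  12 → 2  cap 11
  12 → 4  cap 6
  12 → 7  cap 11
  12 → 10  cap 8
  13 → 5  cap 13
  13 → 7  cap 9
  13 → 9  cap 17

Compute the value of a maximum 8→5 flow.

augment #1: 8→11→5 bottleneck 5, total now 5
augment #2: 8→12→7→5 bottleneck 11, total now 16
augment #3: 8→4→0→7→5 bottleneck 8, total now 24
augment #4: 8→4→3→11→5 bottleneck 11, total now 35
augment #5: 8→12→2→13→5 bottleneck 4, total now 39
augment #6: 8→4→0→1→7→5 bottleneck 1, total now 40
augment #7: 8→12→10→1→7→5 bottleneck 3, total now 43
augment #8: 8→12→10→1→13→5 bottleneck 4, total now 47

Maximum flow value: 47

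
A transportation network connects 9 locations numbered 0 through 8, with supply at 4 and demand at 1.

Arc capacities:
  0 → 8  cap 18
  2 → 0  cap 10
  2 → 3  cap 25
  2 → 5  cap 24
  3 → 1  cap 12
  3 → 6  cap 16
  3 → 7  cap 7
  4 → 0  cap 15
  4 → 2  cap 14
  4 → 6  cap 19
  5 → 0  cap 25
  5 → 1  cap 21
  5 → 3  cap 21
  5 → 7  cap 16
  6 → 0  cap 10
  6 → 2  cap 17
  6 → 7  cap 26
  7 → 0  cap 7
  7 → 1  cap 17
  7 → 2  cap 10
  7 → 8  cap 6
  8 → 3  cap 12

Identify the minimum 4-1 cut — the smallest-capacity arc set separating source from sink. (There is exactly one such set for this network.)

Min-cut arcs: {(4,2), (4,6), (8,3)} (total capacity 45)

augment #1: 4→2→3→1 push 12
augment #2: 4→2→5→1 push 2
augment #3: 4→6→7→1 push 17
augment #4: 4→6→2→5→1 push 2
augment #5: 4→0→8→3→2→5→1 push 12
max flow = 45; residual-reachable set from 4 gives S-side
cut edges (S→T): {(4,2), (4,6), (8,3)} total cap 45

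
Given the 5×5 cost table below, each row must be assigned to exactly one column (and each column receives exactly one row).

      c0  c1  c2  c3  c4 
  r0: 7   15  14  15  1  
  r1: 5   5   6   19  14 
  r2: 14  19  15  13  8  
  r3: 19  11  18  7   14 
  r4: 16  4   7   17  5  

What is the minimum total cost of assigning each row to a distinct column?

Minimum assignment cost: 32

one of 3 optimal assignments: row0→col0 (cost 7), row1→col2 (cost 6), row2→col4 (cost 8), row3→col3 (cost 7), row4→col1 (cost 4)
total = 7 + 6 + 8 + 7 + 4 = 32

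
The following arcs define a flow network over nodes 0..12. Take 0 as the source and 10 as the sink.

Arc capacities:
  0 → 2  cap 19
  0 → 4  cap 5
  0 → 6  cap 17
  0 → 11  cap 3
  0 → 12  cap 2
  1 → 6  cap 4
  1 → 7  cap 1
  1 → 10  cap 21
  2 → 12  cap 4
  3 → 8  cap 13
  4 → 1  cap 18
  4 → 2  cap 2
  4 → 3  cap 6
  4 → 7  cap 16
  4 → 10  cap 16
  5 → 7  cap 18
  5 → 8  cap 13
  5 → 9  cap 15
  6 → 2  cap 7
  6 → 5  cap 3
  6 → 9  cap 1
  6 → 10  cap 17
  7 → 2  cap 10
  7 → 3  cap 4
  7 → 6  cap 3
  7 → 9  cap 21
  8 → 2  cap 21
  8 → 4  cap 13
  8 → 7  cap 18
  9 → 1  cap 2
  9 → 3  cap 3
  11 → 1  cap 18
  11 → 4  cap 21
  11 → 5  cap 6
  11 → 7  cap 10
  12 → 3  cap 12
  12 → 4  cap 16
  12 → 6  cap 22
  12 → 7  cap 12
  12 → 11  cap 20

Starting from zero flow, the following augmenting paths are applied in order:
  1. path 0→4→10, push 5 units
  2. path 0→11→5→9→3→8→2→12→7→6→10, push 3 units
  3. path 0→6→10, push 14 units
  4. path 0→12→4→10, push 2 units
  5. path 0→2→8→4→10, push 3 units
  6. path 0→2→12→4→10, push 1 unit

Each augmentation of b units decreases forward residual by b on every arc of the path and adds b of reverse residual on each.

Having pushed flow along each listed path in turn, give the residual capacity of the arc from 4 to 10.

after path 1 (0→4→10, push 5): res(4,10)=11
after path 2 (0→11→5→9→3→8→2→12→7→6→10, push 3): res(4,10)=11
after path 3 (0→6→10, push 14): res(4,10)=11
after path 4 (0→12→4→10, push 2): res(4,10)=9
after path 5 (0→2→8→4→10, push 3): res(4,10)=6
after path 6 (0→2→12→4→10, push 1): res(4,10)=5

Residual capacity of (4,10): 5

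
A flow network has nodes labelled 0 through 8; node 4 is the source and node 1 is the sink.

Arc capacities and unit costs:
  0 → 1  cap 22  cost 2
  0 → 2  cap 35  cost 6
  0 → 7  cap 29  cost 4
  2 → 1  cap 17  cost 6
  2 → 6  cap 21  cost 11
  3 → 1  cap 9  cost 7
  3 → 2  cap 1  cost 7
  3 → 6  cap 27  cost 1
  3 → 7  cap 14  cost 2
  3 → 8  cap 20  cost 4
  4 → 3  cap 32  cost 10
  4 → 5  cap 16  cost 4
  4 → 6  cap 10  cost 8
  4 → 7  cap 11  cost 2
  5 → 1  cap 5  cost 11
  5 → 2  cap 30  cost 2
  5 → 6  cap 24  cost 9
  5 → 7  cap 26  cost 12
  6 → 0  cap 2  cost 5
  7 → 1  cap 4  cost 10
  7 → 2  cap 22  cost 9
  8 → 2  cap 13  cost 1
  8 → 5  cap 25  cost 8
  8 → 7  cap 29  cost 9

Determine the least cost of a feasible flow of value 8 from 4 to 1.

shortest-cost path #1: 4→7→1 push 4 @ unit cost 12 (adds 48)
shortest-cost path #2: 4→5→2→1 push 4 @ unit cost 12 (adds 48)
total cost = 96

Minimum cost for 8 units: 96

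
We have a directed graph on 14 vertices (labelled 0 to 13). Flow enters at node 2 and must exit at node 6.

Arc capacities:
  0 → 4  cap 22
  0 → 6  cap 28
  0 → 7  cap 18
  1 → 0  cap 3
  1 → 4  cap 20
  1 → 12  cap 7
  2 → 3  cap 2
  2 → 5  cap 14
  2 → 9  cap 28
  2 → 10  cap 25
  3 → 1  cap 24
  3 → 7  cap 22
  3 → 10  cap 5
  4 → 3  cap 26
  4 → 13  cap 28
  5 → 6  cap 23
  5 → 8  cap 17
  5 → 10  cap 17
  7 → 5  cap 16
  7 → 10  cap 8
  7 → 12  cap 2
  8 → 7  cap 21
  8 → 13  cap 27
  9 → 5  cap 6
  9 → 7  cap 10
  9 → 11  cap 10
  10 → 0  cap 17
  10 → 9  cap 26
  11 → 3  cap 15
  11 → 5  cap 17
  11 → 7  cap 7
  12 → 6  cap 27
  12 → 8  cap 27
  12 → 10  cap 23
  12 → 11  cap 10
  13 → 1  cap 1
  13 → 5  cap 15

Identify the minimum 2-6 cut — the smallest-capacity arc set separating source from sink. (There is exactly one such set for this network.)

Min-cut arcs: {(1,0), (1,12), (5,6), (7,12), (10,0)} (total capacity 52)

augment #1: 2→5→6 push 14
augment #2: 2→9→5→6 push 6
augment #3: 2→10→0→6 push 17
augment #4: 2→3→1→0→6 push 2
augment #5: 2→9→7→5→6 push 3
augment #6: 2→9→7→12→6 push 2
augment #7: 2→9→11→3→1→0→6 push 1
augment #8: 2→9→11→3→1→12→6 push 7
max flow = 52; residual-reachable set from 2 gives S-side
cut edges (S→T): {(1,0), (1,12), (5,6), (7,12), (10,0)} total cap 52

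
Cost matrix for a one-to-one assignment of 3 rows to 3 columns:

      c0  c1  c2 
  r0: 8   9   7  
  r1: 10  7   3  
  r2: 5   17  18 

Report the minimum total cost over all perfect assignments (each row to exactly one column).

Minimum assignment cost: 17

optimal assignment: row0→col1 (cost 9), row1→col2 (cost 3), row2→col0 (cost 5)
total = 9 + 3 + 5 = 17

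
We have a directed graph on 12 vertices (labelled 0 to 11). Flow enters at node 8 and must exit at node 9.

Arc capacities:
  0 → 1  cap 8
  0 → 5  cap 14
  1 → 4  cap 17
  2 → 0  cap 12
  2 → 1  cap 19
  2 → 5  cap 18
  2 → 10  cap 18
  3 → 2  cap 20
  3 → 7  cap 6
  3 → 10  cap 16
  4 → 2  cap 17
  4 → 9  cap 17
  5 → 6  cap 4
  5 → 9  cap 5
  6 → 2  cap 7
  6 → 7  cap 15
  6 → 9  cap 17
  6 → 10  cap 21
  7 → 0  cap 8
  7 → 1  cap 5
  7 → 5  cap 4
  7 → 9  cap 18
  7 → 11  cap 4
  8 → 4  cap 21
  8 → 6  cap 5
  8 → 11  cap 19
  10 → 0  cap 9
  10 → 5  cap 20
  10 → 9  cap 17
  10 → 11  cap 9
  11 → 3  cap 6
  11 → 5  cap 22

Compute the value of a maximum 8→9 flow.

augment #1: 8→4→9 bottleneck 17, total now 17
augment #2: 8→6→9 bottleneck 5, total now 22
augment #3: 8→11→5→9 bottleneck 5, total now 27
augment #4: 8→4→2→10→9 bottleneck 4, total now 31
augment #5: 8→11→3→7→9 bottleneck 6, total now 37
augment #6: 8→11→5→6→9 bottleneck 4, total now 41

Maximum flow value: 41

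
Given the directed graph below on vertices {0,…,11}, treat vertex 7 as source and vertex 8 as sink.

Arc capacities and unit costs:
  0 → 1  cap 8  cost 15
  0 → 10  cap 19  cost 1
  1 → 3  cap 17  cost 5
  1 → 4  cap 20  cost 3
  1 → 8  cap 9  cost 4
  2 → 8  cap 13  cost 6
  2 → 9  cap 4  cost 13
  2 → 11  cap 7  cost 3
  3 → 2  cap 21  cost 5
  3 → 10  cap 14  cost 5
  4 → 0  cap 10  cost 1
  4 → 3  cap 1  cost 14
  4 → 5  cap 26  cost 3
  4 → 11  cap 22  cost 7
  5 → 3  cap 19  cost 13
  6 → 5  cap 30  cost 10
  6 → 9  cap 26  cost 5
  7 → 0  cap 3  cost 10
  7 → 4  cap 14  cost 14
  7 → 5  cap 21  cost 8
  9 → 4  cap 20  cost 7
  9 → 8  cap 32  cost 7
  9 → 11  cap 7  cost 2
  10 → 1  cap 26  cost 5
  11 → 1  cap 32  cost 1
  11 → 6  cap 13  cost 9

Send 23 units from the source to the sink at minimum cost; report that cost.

shortest-cost path #1: 7→0→10→1→8 push 3 @ unit cost 20 (adds 60)
shortest-cost path #2: 7→4→0→10→1→8 push 6 @ unit cost 25 (adds 150)
shortest-cost path #3: 7→5→3→2→8 push 13 @ unit cost 32 (adds 416)
shortest-cost path #4: 7→4→11→6→9→8 push 1 @ unit cost 42 (adds 42)
total cost = 668

Minimum cost for 23 units: 668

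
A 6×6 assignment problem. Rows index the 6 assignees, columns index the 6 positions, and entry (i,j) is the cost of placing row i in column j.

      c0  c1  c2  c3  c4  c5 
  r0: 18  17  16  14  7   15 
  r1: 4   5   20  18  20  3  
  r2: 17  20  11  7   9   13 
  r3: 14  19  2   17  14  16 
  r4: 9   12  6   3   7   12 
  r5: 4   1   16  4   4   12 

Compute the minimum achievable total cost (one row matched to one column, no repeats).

optimal assignment: row0→col4 (cost 7), row1→col5 (cost 3), row2→col3 (cost 7), row3→col2 (cost 2), row4→col0 (cost 9), row5→col1 (cost 1)
total = 7 + 3 + 7 + 2 + 9 + 1 = 29

Minimum assignment cost: 29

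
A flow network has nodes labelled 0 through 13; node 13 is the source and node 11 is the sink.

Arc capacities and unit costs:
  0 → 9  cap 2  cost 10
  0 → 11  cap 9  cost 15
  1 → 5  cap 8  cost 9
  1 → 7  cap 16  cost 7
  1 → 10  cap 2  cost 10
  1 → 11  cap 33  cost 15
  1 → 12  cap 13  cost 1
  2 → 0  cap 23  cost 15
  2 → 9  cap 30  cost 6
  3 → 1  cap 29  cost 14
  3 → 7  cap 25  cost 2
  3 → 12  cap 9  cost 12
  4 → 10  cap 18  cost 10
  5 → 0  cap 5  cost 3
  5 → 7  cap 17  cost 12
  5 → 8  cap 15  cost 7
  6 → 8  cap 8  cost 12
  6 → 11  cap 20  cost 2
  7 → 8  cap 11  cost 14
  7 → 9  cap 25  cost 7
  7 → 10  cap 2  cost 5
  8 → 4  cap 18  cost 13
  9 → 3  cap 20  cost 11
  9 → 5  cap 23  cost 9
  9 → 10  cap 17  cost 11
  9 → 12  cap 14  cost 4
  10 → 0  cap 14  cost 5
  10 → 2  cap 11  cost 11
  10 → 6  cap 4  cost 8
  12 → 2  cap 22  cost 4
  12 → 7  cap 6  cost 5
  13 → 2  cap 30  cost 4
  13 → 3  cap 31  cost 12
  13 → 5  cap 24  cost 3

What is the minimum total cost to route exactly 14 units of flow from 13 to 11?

Minimum cost for 14 units: 402

shortest-cost path #1: 13→5→0→11 push 5 @ unit cost 21 (adds 105)
shortest-cost path #2: 13→3→7→10→6→11 push 2 @ unit cost 29 (adds 58)
shortest-cost path #3: 13→2→9→10→6→11 push 2 @ unit cost 31 (adds 62)
shortest-cost path #4: 13→2→0→11 push 4 @ unit cost 34 (adds 136)
shortest-cost path #5: 13→3→1→11 push 1 @ unit cost 41 (adds 41)
total cost = 402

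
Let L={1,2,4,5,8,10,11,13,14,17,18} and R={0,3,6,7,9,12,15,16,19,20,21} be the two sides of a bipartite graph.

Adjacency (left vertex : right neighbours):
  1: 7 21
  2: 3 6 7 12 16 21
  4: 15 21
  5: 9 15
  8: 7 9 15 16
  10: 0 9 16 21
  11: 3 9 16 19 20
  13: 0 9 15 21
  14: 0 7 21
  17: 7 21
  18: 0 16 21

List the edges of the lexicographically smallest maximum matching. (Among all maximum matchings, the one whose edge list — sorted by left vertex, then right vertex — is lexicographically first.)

|M| = 8 (so the lex-smallest maximum matching has 8 edges)
process left vertices in ascending order; for each, take the smallest-labelled available neighbour that still permits 8 edges overall, or leave it unmatched if none does
lex-smallest matching: {1-7, 2-3, 4-15, 5-9, 8-16, 10-0, 11-19, 13-21}

Lex-smallest maximum matching: {(1,7), (2,3), (4,15), (5,9), (8,16), (10,0), (11,19), (13,21)}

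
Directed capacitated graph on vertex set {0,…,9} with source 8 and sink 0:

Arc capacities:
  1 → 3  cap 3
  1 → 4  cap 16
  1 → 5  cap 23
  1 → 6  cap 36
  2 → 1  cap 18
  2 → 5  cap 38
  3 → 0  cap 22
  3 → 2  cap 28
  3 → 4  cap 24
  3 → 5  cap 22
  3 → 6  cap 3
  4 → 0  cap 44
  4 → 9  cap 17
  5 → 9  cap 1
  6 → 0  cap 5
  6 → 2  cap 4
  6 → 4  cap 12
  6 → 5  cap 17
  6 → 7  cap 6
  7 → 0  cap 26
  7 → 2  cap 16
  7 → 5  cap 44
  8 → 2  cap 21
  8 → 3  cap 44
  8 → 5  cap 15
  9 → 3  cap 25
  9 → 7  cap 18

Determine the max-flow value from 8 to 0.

Maximum flow value: 63

augment #1: 8→3→0 bottleneck 22, total now 22
augment #2: 8→3→4→0 bottleneck 22, total now 44
augment #3: 8→2→1→4→0 bottleneck 16, total now 60
augment #4: 8→2→1→6→0 bottleneck 2, total now 62
augment #5: 8→5→9→7→0 bottleneck 1, total now 63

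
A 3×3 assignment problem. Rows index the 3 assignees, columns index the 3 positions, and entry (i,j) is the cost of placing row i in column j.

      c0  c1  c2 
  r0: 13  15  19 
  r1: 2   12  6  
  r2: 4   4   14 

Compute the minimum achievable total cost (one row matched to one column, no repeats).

Minimum assignment cost: 23

optimal assignment: row0→col0 (cost 13), row1→col2 (cost 6), row2→col1 (cost 4)
total = 13 + 6 + 4 = 23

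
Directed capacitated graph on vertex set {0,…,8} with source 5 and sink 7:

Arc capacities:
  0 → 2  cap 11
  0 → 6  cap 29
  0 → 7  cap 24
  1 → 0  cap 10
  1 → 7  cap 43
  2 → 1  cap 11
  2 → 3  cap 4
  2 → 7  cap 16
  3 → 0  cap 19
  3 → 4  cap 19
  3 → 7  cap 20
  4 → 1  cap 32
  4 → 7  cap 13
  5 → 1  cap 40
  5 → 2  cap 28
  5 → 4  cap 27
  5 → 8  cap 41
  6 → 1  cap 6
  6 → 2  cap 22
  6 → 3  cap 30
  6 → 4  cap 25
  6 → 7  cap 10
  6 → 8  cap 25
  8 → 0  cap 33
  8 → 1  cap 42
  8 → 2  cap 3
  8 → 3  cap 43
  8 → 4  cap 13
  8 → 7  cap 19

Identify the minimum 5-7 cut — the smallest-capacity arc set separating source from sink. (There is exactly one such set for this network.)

augment #1: 5→1→7 push 40
augment #2: 5→2→7 push 16
augment #3: 5→4→7 push 13
augment #4: 5→8→7 push 19
augment #5: 5→2→1→7 push 3
augment #6: 5→2→3→7 push 4
augment #7: 5→8→0→7 push 22
augment #8: 5→2→1→0→7 push 2
augment #9: 5→2→1→0→6→7 push 3
augment #10: 5→4→1→0→6→7 push 5
max flow = 127; residual-reachable set from 5 gives S-side
cut edges (S→T): {(1,0), (1,7), (2,3), (2,7), (4,7), (5,8)} total cap 127

Min-cut arcs: {(1,0), (1,7), (2,3), (2,7), (4,7), (5,8)} (total capacity 127)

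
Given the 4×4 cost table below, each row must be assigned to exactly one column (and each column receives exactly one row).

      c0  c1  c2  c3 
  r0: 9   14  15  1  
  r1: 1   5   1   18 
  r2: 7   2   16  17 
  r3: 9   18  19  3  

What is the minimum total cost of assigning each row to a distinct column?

optimal assignment: row0→col3 (cost 1), row1→col2 (cost 1), row2→col1 (cost 2), row3→col0 (cost 9)
total = 1 + 1 + 2 + 9 = 13

Minimum assignment cost: 13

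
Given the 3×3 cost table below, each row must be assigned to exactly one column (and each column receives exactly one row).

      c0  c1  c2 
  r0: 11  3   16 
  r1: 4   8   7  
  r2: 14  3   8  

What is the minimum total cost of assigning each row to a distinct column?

optimal assignment: row0→col1 (cost 3), row1→col0 (cost 4), row2→col2 (cost 8)
total = 3 + 4 + 8 = 15

Minimum assignment cost: 15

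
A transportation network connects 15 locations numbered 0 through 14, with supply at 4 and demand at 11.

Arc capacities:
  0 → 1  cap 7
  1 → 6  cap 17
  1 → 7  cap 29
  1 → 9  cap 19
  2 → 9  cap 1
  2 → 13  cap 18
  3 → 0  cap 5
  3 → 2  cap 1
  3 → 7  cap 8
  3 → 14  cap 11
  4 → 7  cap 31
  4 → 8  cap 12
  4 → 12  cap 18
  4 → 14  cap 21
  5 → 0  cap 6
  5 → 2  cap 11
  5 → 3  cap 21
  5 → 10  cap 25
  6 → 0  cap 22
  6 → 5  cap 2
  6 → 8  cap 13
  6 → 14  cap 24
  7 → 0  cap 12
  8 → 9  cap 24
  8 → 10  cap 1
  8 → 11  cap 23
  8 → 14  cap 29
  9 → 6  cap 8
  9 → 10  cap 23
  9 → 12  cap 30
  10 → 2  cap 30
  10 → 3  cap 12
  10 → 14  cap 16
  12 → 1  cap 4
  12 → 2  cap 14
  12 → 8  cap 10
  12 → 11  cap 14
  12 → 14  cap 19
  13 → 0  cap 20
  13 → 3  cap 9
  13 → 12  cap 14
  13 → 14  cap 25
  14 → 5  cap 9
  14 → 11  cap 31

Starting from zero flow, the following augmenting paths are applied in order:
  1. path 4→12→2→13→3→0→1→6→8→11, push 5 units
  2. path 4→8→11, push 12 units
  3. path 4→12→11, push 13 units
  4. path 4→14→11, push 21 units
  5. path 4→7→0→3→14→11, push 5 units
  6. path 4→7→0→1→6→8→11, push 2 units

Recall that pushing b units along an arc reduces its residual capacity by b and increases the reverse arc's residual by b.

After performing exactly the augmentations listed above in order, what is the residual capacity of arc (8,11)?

after path 1 (4→12→2→13→3→0→1→6→8→11, push 5): res(8,11)=18
after path 2 (4→8→11, push 12): res(8,11)=6
after path 3 (4→12→11, push 13): res(8,11)=6
after path 4 (4→14→11, push 21): res(8,11)=6
after path 5 (4→7→0→3→14→11, push 5): res(8,11)=6
after path 6 (4→7→0→1→6→8→11, push 2): res(8,11)=4

Residual capacity of (8,11): 4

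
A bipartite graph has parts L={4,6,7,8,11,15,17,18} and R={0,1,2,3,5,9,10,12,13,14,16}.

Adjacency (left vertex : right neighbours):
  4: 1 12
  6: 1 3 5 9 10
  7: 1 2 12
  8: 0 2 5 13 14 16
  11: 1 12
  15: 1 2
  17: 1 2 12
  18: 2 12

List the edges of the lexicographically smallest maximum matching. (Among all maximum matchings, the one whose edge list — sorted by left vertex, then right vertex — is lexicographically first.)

|M| = 5 (so the lex-smallest maximum matching has 5 edges)
process left vertices in ascending order; for each, take the smallest-labelled available neighbour that still permits 5 edges overall, or leave it unmatched if none does
lex-smallest matching: {4-1, 6-3, 7-2, 8-0, 11-12}

Lex-smallest maximum matching: {(4,1), (6,3), (7,2), (8,0), (11,12)}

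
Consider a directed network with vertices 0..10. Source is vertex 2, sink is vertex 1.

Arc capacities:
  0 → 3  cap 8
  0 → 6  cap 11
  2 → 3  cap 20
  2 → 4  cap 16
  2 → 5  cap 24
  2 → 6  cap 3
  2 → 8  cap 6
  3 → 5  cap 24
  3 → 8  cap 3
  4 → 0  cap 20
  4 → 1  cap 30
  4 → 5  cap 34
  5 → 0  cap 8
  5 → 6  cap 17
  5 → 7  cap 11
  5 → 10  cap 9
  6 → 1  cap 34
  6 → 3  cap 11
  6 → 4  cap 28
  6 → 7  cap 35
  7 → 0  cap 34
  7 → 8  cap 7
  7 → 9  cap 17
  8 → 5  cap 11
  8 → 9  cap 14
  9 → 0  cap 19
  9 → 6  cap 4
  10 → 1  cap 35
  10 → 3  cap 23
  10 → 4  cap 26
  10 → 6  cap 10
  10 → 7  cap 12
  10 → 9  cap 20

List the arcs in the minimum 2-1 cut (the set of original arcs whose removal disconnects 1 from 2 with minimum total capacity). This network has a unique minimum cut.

augment #1: 2→4→1 push 16
augment #2: 2→6→1 push 3
augment #3: 2→5→6→1 push 17
augment #4: 2→5→10→1 push 7
augment #5: 2→3→5→10→1 push 2
augment #6: 2→8→9→6→1 push 4
augment #7: 2→3→5→0→6→1 push 8
augment #8: 2→8→9→0→6→1 push 2
augment #9: 2→3→5→7→0→6→4→1 push 1
max flow = 60; residual-reachable set from 2 gives S-side
cut edges (S→T): {(0,6), (2,4), (2,6), (5,6), (5,10), (9,6)} total cap 60

Min-cut arcs: {(0,6), (2,4), (2,6), (5,6), (5,10), (9,6)} (total capacity 60)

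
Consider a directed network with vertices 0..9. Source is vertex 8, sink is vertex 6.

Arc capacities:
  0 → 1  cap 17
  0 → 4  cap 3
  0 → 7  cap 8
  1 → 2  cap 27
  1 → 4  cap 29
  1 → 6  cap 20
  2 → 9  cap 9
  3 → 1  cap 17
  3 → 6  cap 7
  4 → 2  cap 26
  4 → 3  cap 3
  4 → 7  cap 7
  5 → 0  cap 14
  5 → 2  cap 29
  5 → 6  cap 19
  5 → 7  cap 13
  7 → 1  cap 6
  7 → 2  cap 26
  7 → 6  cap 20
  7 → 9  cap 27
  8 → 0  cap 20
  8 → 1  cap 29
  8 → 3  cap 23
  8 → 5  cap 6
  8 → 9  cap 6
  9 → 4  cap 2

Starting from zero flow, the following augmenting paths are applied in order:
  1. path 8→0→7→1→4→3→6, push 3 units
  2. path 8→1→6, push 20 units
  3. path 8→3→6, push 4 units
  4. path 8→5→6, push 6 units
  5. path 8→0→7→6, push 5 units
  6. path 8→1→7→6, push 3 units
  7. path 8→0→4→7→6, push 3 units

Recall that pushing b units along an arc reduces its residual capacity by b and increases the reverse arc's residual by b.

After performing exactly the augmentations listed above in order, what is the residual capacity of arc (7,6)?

Residual capacity of (7,6): 9

after path 1 (8→0→7→1→4→3→6, push 3): res(7,6)=20
after path 2 (8→1→6, push 20): res(7,6)=20
after path 3 (8→3→6, push 4): res(7,6)=20
after path 4 (8→5→6, push 6): res(7,6)=20
after path 5 (8→0→7→6, push 5): res(7,6)=15
after path 6 (8→1→7→6, push 3): res(7,6)=12
after path 7 (8→0→4→7→6, push 3): res(7,6)=9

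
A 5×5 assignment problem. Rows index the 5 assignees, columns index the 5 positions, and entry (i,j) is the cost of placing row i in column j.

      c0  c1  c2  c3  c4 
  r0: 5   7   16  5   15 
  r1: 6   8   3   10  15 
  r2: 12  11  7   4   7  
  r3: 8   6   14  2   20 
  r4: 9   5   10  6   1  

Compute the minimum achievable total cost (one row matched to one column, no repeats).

Minimum assignment cost: 19

optimal assignment: row0→col0 (cost 5), row1→col2 (cost 3), row2→col3 (cost 4), row3→col1 (cost 6), row4→col4 (cost 1)
total = 5 + 3 + 4 + 6 + 1 = 19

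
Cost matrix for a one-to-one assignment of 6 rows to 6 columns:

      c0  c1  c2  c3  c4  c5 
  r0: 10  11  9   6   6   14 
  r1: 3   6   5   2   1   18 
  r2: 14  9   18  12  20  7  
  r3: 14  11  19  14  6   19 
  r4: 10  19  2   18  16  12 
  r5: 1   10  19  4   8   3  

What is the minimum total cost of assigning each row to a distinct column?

one of 2 optimal assignments: row0→col3 (cost 6), row1→col1 (cost 6), row2→col5 (cost 7), row3→col4 (cost 6), row4→col2 (cost 2), row5→col0 (cost 1)
total = 6 + 6 + 7 + 6 + 2 + 1 = 28

Minimum assignment cost: 28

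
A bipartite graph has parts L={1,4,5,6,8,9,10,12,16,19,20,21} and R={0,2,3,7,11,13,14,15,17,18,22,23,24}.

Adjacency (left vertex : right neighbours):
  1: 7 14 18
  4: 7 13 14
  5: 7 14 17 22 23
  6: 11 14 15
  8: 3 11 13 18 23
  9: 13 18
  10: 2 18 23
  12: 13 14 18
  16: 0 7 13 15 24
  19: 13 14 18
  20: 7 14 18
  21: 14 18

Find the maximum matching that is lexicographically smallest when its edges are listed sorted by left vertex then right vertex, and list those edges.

|M| = 9 (so the lex-smallest maximum matching has 9 edges)
process left vertices in ascending order; for each, take the smallest-labelled available neighbour that still permits 9 edges overall, or leave it unmatched if none does
lex-smallest matching: {1-7, 4-13, 5-17, 6-11, 8-3, 9-18, 10-2, 12-14, 16-0}

Lex-smallest maximum matching: {(1,7), (4,13), (5,17), (6,11), (8,3), (9,18), (10,2), (12,14), (16,0)}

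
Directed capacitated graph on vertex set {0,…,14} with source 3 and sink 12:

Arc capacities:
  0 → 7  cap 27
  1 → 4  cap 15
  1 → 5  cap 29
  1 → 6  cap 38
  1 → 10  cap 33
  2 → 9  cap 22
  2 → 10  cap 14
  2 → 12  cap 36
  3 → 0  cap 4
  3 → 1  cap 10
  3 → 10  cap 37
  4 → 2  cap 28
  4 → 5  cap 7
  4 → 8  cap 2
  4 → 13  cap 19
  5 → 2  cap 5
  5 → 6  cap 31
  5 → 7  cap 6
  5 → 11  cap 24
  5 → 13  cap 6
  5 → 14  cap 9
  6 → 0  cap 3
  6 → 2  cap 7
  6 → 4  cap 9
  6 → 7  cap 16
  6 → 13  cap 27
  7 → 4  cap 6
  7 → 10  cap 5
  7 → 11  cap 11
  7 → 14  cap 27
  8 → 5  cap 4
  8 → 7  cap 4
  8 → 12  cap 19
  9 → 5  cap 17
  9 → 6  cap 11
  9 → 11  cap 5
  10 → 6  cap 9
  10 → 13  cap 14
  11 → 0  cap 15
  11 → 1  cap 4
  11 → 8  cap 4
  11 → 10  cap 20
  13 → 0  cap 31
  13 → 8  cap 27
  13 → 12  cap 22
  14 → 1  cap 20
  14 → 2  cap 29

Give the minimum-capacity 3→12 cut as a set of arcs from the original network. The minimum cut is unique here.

augment #1: 3→10→13→12 push 14
augment #2: 3→1→4→2→12 push 10
augment #3: 3→10→6→2→12 push 7
augment #4: 3→10→6→13→12 push 2
augment #5: 3→0→7→4→2→12 push 4
max flow = 37; residual-reachable set from 3 gives S-side
cut edges (S→T): {(3,0), (3,1), (10,6), (10,13)} total cap 37

Min-cut arcs: {(3,0), (3,1), (10,6), (10,13)} (total capacity 37)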